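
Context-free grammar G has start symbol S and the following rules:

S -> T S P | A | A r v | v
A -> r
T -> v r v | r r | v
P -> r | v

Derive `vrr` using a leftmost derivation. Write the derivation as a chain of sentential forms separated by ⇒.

S ⇒ TSP ⇒ vSP ⇒ vAP ⇒ vrP ⇒ vrr

S ⇒ TSP   [S -> T S P]
TSP ⇒ vSP   [T -> v]
vSP ⇒ vAP   [S -> A]
vAP ⇒ vrP   [A -> r]
vrP ⇒ vrr   [P -> r]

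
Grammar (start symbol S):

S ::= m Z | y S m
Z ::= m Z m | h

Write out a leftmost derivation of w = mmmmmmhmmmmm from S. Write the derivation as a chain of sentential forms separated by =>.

S => mZ => mmZm => mmmZmm => mmmmZmmm => mmmmmZmmmm => mmmmmmZmmmmm => mmmmmmhmmmmm

S => mZ   [S ::= m Z]
mZ => mmZm   [Z ::= m Z m]
mmZm => mmmZmm   [Z ::= m Z m]
mmmZmm => mmmmZmmm   [Z ::= m Z m]
mmmmZmmm => mmmmmZmmmm   [Z ::= m Z m]
mmmmmZmmmm => mmmmmmZmmmmm   [Z ::= m Z m]
mmmmmmZmmmmm => mmmmmmhmmmmm   [Z ::= h]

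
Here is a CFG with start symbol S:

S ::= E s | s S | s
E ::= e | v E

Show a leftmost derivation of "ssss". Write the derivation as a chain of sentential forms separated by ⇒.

S ⇒ sS   [S ::= s S]
sS ⇒ ssS   [S ::= s S]
ssS ⇒ sssS   [S ::= s S]
sssS ⇒ ssss   [S ::= s]

S ⇒ sS ⇒ ssS ⇒ sssS ⇒ ssss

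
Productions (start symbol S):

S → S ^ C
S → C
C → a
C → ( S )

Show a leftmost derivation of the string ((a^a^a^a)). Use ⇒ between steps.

S ⇒ C ⇒ (S) ⇒ (C) ⇒ ((S)) ⇒ ((S^C)) ⇒ ((S^C^C)) ⇒ ((S^C^C^C)) ⇒ ((C^C^C^C)) ⇒ ((a^C^C^C)) ⇒ ((a^a^C^C)) ⇒ ((a^a^a^C)) ⇒ ((a^a^a^a))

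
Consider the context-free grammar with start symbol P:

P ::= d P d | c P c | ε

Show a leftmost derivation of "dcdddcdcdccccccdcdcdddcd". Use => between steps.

P => dPd => dcPcd => dcdPdcd => dcddPddcd => dcdddPdddcd => dcdddcPcdddcd => dcdddcdPdcdddcd => dcdddcdcPcdcdddcd => dcdddcdcdPdcdcdddcd => dcdddcdcdcPcdcdcdddcd => dcdddcdcdccPccdcdcdddcd => dcdddcdcdcccPcccdcdcdddcd => dcdddcdcdccccccdcdcdddcd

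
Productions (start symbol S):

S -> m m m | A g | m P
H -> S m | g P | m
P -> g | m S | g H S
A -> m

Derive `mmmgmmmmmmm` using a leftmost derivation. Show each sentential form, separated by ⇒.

S ⇒ mP   [S -> m P]
mP ⇒ mmS   [P -> m S]
mmS ⇒ mmmP   [S -> m P]
mmmP ⇒ mmmgHS   [P -> g H S]
mmmgHS ⇒ mmmgSmS   [H -> S m]
mmmgSmS ⇒ mmmgmmmmS   [S -> m m m]
mmmgmmmmS ⇒ mmmgmmmmmmm   [S -> m m m]

S⇒mP⇒mmS⇒mmmP⇒mmmgHS⇒mmmgSmS⇒mmmgmmmmS⇒mmmgmmmmmmm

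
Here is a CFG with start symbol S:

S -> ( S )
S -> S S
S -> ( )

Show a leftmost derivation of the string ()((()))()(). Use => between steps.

S=>SS=>()S=>()SS=>()(S)S=>()((S))S=>()((()))S=>()((()))SS=>()((()))()S=>()((()))()()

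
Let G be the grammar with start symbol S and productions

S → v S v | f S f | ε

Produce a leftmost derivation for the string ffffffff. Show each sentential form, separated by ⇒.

S⇒fSf⇒ffSff⇒fffSfff⇒ffffSffff⇒ffffffff

S ⇒ fSf   [S → f S f]
fSf ⇒ ffSff   [S → f S f]
ffSff ⇒ fffSfff   [S → f S f]
fffSfff ⇒ ffffSffff   [S → f S f]
ffffSffff ⇒ ffffffff   [S → ε]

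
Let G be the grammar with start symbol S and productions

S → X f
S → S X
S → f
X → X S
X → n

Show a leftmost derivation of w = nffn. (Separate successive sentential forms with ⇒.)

S ⇒ SX   [S → S X]
SX ⇒ XfX   [S → X f]
XfX ⇒ XSfX   [X → X S]
XSfX ⇒ nSfX   [X → n]
nSfX ⇒ nffX   [S → f]
nffX ⇒ nffn   [X → n]

S ⇒ SX ⇒ XfX ⇒ XSfX ⇒ nSfX ⇒ nffX ⇒ nffn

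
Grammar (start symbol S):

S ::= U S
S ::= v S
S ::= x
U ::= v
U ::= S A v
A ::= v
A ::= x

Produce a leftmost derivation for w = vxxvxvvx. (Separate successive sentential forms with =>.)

S => US => SAvS => vSAvS => vUSAvS => vSAvSAvS => vxAvSAvS => vxxvSAvS => vxxvxAvS => vxxvxvvS => vxxvxvvx

S => US   [S ::= U S]
US => SAvS   [U ::= S A v]
SAvS => vSAvS   [S ::= v S]
vSAvS => vUSAvS   [S ::= U S]
vUSAvS => vSAvSAvS   [U ::= S A v]
vSAvSAvS => vxAvSAvS   [S ::= x]
vxAvSAvS => vxxvSAvS   [A ::= x]
vxxvSAvS => vxxvxAvS   [S ::= x]
vxxvxAvS => vxxvxvvS   [A ::= v]
vxxvxvvS => vxxvxvvx   [S ::= x]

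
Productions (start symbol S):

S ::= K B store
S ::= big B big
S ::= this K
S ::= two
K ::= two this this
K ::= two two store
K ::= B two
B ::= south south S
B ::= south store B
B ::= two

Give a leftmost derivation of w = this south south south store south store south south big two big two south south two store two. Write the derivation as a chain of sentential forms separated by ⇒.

S ⇒ this K ⇒ this B two ⇒ this south south S two ⇒ this south south K B store two ⇒ this south south B two B store two ⇒ this south south south store B two B store two ⇒ this south south south store south store B two B store two ⇒ this south south south store south store south south S two B store two ⇒ this south south south store south store south south big B big two B store two ⇒ this south south south store south store south south big two big two B store two ⇒ this south south south store south store south south big two big two south south S store two ⇒ this south south south store south store south south big two big two south south two store two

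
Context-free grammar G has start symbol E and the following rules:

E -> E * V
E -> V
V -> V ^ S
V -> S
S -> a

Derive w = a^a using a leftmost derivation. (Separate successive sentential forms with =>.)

E => V   [E -> V]
V => V^S   [V -> V ^ S]
V^S => S^S   [V -> S]
S^S => a^S   [S -> a]
a^S => a^a   [S -> a]

E=>V=>V^S=>S^S=>a^S=>a^a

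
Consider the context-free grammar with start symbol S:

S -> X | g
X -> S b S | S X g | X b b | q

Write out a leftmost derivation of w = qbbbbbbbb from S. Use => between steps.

S => X => Xbb => Xbbbb => Xbbbbbb => Xbbbbbbbb => qbbbbbbbb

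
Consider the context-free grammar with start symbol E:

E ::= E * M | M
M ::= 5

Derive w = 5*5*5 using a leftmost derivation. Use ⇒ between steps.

E ⇒ E*M   [E ::= E * M]
E*M ⇒ E*M*M   [E ::= E * M]
E*M*M ⇒ M*M*M   [E ::= M]
M*M*M ⇒ 5*M*M   [M ::= 5]
5*M*M ⇒ 5*5*M   [M ::= 5]
5*5*M ⇒ 5*5*5   [M ::= 5]

E ⇒ E*M ⇒ E*M*M ⇒ M*M*M ⇒ 5*M*M ⇒ 5*5*M ⇒ 5*5*5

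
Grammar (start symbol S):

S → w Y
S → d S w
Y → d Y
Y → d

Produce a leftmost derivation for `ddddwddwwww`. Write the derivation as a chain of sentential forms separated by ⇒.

S ⇒ dSw ⇒ ddSww ⇒ dddSwww ⇒ ddddSwwww ⇒ ddddwYwwww ⇒ ddddwdYwwww ⇒ ddddwddwwww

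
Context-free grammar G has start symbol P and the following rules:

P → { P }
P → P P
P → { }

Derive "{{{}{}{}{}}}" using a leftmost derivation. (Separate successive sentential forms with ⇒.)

P ⇒ {P} ⇒ {{P}} ⇒ {{PP}} ⇒ {{PPP}} ⇒ {{PPPP}} ⇒ {{{}PPP}} ⇒ {{{}{}PP}} ⇒ {{{}{}{}P}} ⇒ {{{}{}{}{}}}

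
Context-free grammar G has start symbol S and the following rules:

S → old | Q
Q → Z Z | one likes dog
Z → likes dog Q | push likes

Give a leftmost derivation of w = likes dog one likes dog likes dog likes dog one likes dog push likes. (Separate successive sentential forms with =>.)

S => Q => Z Z => likes dog Q Z => likes dog one likes dog Z => likes dog one likes dog likes dog Q => likes dog one likes dog likes dog Z Z => likes dog one likes dog likes dog likes dog Q Z => likes dog one likes dog likes dog likes dog one likes dog Z => likes dog one likes dog likes dog likes dog one likes dog push likes

S => Q   [S → Q]
Q => Z Z   [Q → Z Z]
Z Z => likes dog Q Z   [Z → likes dog Q]
likes dog Q Z => likes dog one likes dog Z   [Q → one likes dog]
likes dog one likes dog Z => likes dog one likes dog likes dog Q   [Z → likes dog Q]
likes dog one likes dog likes dog Q => likes dog one likes dog likes dog Z Z   [Q → Z Z]
likes dog one likes dog likes dog Z Z => likes dog one likes dog likes dog likes dog Q Z   [Z → likes dog Q]
likes dog one likes dog likes dog likes dog Q Z => likes dog one likes dog likes dog likes dog one likes dog Z   [Q → one likes dog]
likes dog one likes dog likes dog likes dog one likes dog Z => likes dog one likes dog likes dog likes dog one likes dog push likes   [Z → push likes]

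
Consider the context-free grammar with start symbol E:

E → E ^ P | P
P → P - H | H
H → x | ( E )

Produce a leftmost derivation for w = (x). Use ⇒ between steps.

E ⇒ P ⇒ H ⇒ (E) ⇒ (P) ⇒ (H) ⇒ (x)

E ⇒ P   [E → P]
P ⇒ H   [P → H]
H ⇒ (E)   [H → ( E )]
(E) ⇒ (P)   [E → P]
(P) ⇒ (H)   [P → H]
(H) ⇒ (x)   [H → x]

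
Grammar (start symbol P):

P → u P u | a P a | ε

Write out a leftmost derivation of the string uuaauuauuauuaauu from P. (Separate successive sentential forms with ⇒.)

P ⇒ uPu ⇒ uuPuu ⇒ uuaPauu ⇒ uuaaPaauu ⇒ uuaauPuaauu ⇒ uuaauuPuuaauu ⇒ uuaauuaPauuaauu ⇒ uuaauuauPuauuaauu ⇒ uuaauuauuauuaauu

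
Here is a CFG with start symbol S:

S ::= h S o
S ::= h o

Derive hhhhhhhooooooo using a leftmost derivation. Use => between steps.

S => hSo   [S ::= h S o]
hSo => hhSoo   [S ::= h S o]
hhSoo => hhhSooo   [S ::= h S o]
hhhSooo => hhhhSoooo   [S ::= h S o]
hhhhSoooo => hhhhhSooooo   [S ::= h S o]
hhhhhSooooo => hhhhhhSoooooo   [S ::= h S o]
hhhhhhSoooooo => hhhhhhhooooooo   [S ::= h o]

S => hSo => hhSoo => hhhSooo => hhhhSoooo => hhhhhSooooo => hhhhhhSoooooo => hhhhhhhooooooo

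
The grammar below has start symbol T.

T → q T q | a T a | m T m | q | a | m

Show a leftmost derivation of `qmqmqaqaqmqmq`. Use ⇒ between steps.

T ⇒ qTq   [T → q T q]
qTq ⇒ qmTmq   [T → m T m]
qmTmq ⇒ qmqTqmq   [T → q T q]
qmqTqmq ⇒ qmqmTmqmq   [T → m T m]
qmqmTmqmq ⇒ qmqmqTqmqmq   [T → q T q]
qmqmqTqmqmq ⇒ qmqmqaTaqmqmq   [T → a T a]
qmqmqaTaqmqmq ⇒ qmqmqaqaqmqmq   [T → q]

T⇒qTq⇒qmTmq⇒qmqTqmq⇒qmqmTmqmq⇒qmqmqTqmqmq⇒qmqmqaTaqmqmq⇒qmqmqaqaqmqmq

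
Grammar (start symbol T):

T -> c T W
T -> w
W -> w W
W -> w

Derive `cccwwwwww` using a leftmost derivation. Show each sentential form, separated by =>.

T => cTW   [T -> c T W]
cTW => ccTWW   [T -> c T W]
ccTWW => cccTWWW   [T -> c T W]
cccTWWW => cccwWWW   [T -> w]
cccwWWW => cccwwWWW   [W -> w W]
cccwwWWW => cccwwwWW   [W -> w]
cccwwwWW => cccwwwwW   [W -> w]
cccwwwwW => cccwwwwwW   [W -> w W]
cccwwwwwW => cccwwwwww   [W -> w]

T => cTW => ccTWW => cccTWWW => cccwWWW => cccwwWWW => cccwwwWW => cccwwwwW => cccwwwwwW => cccwwwwww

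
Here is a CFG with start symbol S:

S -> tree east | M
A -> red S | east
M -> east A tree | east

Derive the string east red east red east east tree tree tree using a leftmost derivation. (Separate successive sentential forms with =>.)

S => M => east A tree => east red S tree => east red M tree => east red east A tree tree => east red east red S tree tree => east red east red M tree tree => east red east red east A tree tree tree => east red east red east east tree tree tree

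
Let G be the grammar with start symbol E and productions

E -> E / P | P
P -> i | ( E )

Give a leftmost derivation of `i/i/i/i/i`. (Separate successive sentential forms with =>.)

E => E/P => E/P/P => E/P/P/P => E/P/P/P/P => P/P/P/P/P => i/P/P/P/P => i/i/P/P/P => i/i/i/P/P => i/i/i/i/P => i/i/i/i/i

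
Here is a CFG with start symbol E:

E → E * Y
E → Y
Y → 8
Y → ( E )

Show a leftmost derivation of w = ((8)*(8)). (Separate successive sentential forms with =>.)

E => Y => (E) => (E*Y) => (Y*Y) => ((E)*Y) => ((Y)*Y) => ((8)*Y) => ((8)*(E)) => ((8)*(Y)) => ((8)*(8))

E => Y   [E → Y]
Y => (E)   [Y → ( E )]
(E) => (E*Y)   [E → E * Y]
(E*Y) => (Y*Y)   [E → Y]
(Y*Y) => ((E)*Y)   [Y → ( E )]
((E)*Y) => ((Y)*Y)   [E → Y]
((Y)*Y) => ((8)*Y)   [Y → 8]
((8)*Y) => ((8)*(E))   [Y → ( E )]
((8)*(E)) => ((8)*(Y))   [E → Y]
((8)*(Y)) => ((8)*(8))   [Y → 8]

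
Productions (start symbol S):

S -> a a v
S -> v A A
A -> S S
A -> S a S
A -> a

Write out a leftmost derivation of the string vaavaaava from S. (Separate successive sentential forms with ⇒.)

S⇒vAA⇒vSaSA⇒vaavaSA⇒vaavaaavA⇒vaavaaava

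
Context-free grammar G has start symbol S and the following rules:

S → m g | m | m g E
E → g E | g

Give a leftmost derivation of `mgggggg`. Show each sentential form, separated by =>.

S => mgE => mggE => mgggE => mggggE => mgggggE => mgggggg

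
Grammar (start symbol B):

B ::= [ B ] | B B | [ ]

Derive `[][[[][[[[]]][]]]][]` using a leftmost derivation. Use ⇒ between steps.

B⇒BB⇒BBB⇒[]BB⇒[][B]B⇒[][[B]]B⇒[][[BB]]B⇒[][[[]B]]B⇒[][[[][B]]]B⇒[][[[][BB]]]B⇒[][[[][[B]B]]]B⇒[][[[][[[B]]B]]]B⇒[][[[][[[[]]]B]]]B⇒[][[[][[[[]]][]]]]B⇒[][[[][[[[]]][]]]][]

B ⇒ BB   [B ::= B B]
BB ⇒ BBB   [B ::= B B]
BBB ⇒ []BB   [B ::= [ ]]
[]BB ⇒ [][B]B   [B ::= [ B ]]
[][B]B ⇒ [][[B]]B   [B ::= [ B ]]
[][[B]]B ⇒ [][[BB]]B   [B ::= B B]
[][[BB]]B ⇒ [][[[]B]]B   [B ::= [ ]]
[][[[]B]]B ⇒ [][[[][B]]]B   [B ::= [ B ]]
[][[[][B]]]B ⇒ [][[[][BB]]]B   [B ::= B B]
[][[[][BB]]]B ⇒ [][[[][[B]B]]]B   [B ::= [ B ]]
[][[[][[B]B]]]B ⇒ [][[[][[[B]]B]]]B   [B ::= [ B ]]
[][[[][[[B]]B]]]B ⇒ [][[[][[[[]]]B]]]B   [B ::= [ ]]
[][[[][[[[]]]B]]]B ⇒ [][[[][[[[]]][]]]]B   [B ::= [ ]]
[][[[][[[[]]][]]]]B ⇒ [][[[][[[[]]][]]]][]   [B ::= [ ]]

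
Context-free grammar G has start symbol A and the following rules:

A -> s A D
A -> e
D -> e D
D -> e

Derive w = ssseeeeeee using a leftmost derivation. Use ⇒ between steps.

A ⇒ sAD ⇒ ssADD ⇒ sssADDD ⇒ ssseDDD ⇒ ssseeDDD ⇒ ssseeeDDD ⇒ ssseeeeDDD ⇒ ssseeeeeDD ⇒ ssseeeeeeD ⇒ ssseeeeeee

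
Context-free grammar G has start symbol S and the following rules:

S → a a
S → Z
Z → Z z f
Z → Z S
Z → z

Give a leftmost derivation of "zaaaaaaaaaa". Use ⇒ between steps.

S ⇒ Z ⇒ ZS ⇒ ZSS ⇒ ZSSS ⇒ ZSSSS ⇒ ZSSSSS ⇒ zSSSSS ⇒ zaaSSSS ⇒ zaaaaSSS ⇒ zaaaaaaSS ⇒ zaaaaaaaaS ⇒ zaaaaaaaaaa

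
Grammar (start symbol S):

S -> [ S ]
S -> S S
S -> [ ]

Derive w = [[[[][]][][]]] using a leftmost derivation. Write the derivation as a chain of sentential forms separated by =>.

S => [S]   [S -> [ S ]]
[S] => [[S]]   [S -> [ S ]]
[[S]] => [[SS]]   [S -> S S]
[[SS]] => [[SSS]]   [S -> S S]
[[SSS]] => [[[S]SS]]   [S -> [ S ]]
[[[S]SS]] => [[[SS]SS]]   [S -> S S]
[[[SS]SS]] => [[[[]S]SS]]   [S -> [ ]]
[[[[]S]SS]] => [[[[][]]SS]]   [S -> [ ]]
[[[[][]]SS]] => [[[[][]][]S]]   [S -> [ ]]
[[[[][]][]S]] => [[[[][]][][]]]   [S -> [ ]]

S=>[S]=>[[S]]=>[[SS]]=>[[SSS]]=>[[[S]SS]]=>[[[SS]SS]]=>[[[[]S]SS]]=>[[[[][]]SS]]=>[[[[][]][]S]]=>[[[[][]][][]]]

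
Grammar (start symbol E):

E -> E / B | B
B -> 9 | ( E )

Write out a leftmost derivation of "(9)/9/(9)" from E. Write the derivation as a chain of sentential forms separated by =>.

E => E/B   [E -> E / B]
E/B => E/B/B   [E -> E / B]
E/B/B => B/B/B   [E -> B]
B/B/B => (E)/B/B   [B -> ( E )]
(E)/B/B => (B)/B/B   [E -> B]
(B)/B/B => (9)/B/B   [B -> 9]
(9)/B/B => (9)/9/B   [B -> 9]
(9)/9/B => (9)/9/(E)   [B -> ( E )]
(9)/9/(E) => (9)/9/(B)   [E -> B]
(9)/9/(B) => (9)/9/(9)   [B -> 9]

E=>E/B=>E/B/B=>B/B/B=>(E)/B/B=>(B)/B/B=>(9)/B/B=>(9)/9/B=>(9)/9/(E)=>(9)/9/(B)=>(9)/9/(9)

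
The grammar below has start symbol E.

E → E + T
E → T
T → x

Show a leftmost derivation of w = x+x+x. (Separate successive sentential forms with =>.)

E => E+T => E+T+T => T+T+T => x+T+T => x+x+T => x+x+x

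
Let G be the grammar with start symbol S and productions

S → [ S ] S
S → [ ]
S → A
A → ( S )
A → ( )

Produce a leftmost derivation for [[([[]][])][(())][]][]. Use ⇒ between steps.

S⇒[S]S⇒[[S]S]S⇒[[A]S]S⇒[[(S)]S]S⇒[[([S]S)]S]S⇒[[([[]]S)]S]S⇒[[([[]][])]S]S⇒[[([[]][])][S]S]S⇒[[([[]][])][A]S]S⇒[[([[]][])][(S)]S]S⇒[[([[]][])][(A)]S]S⇒[[([[]][])][(())]S]S⇒[[([[]][])][(())][]]S⇒[[([[]][])][(())][]][]

S ⇒ [S]S   [S → [ S ] S]
[S]S ⇒ [[S]S]S   [S → [ S ] S]
[[S]S]S ⇒ [[A]S]S   [S → A]
[[A]S]S ⇒ [[(S)]S]S   [A → ( S )]
[[(S)]S]S ⇒ [[([S]S)]S]S   [S → [ S ] S]
[[([S]S)]S]S ⇒ [[([[]]S)]S]S   [S → [ ]]
[[([[]]S)]S]S ⇒ [[([[]][])]S]S   [S → [ ]]
[[([[]][])]S]S ⇒ [[([[]][])][S]S]S   [S → [ S ] S]
[[([[]][])][S]S]S ⇒ [[([[]][])][A]S]S   [S → A]
[[([[]][])][A]S]S ⇒ [[([[]][])][(S)]S]S   [A → ( S )]
[[([[]][])][(S)]S]S ⇒ [[([[]][])][(A)]S]S   [S → A]
[[([[]][])][(A)]S]S ⇒ [[([[]][])][(())]S]S   [A → ( )]
[[([[]][])][(())]S]S ⇒ [[([[]][])][(())][]]S   [S → [ ]]
[[([[]][])][(())][]]S ⇒ [[([[]][])][(())][]][]   [S → [ ]]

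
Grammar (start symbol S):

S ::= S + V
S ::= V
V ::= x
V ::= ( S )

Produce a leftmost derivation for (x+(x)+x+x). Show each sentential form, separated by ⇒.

S ⇒ V   [S ::= V]
V ⇒ (S)   [V ::= ( S )]
(S) ⇒ (S+V)   [S ::= S + V]
(S+V) ⇒ (S+V+V)   [S ::= S + V]
(S+V+V) ⇒ (S+V+V+V)   [S ::= S + V]
(S+V+V+V) ⇒ (V+V+V+V)   [S ::= V]
(V+V+V+V) ⇒ (x+V+V+V)   [V ::= x]
(x+V+V+V) ⇒ (x+(S)+V+V)   [V ::= ( S )]
(x+(S)+V+V) ⇒ (x+(V)+V+V)   [S ::= V]
(x+(V)+V+V) ⇒ (x+(x)+V+V)   [V ::= x]
(x+(x)+V+V) ⇒ (x+(x)+x+V)   [V ::= x]
(x+(x)+x+V) ⇒ (x+(x)+x+x)   [V ::= x]

S⇒V⇒(S)⇒(S+V)⇒(S+V+V)⇒(S+V+V+V)⇒(V+V+V+V)⇒(x+V+V+V)⇒(x+(S)+V+V)⇒(x+(V)+V+V)⇒(x+(x)+V+V)⇒(x+(x)+x+V)⇒(x+(x)+x+x)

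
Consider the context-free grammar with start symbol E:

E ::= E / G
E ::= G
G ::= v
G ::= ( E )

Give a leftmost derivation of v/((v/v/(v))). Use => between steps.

E=>E/G=>G/G=>v/G=>v/(E)=>v/(G)=>v/((E))=>v/((E/G))=>v/((E/G/G))=>v/((G/G/G))=>v/((v/G/G))=>v/((v/v/G))=>v/((v/v/(E)))=>v/((v/v/(G)))=>v/((v/v/(v)))

E => E/G   [E ::= E / G]
E/G => G/G   [E ::= G]
G/G => v/G   [G ::= v]
v/G => v/(E)   [G ::= ( E )]
v/(E) => v/(G)   [E ::= G]
v/(G) => v/((E))   [G ::= ( E )]
v/((E)) => v/((E/G))   [E ::= E / G]
v/((E/G)) => v/((E/G/G))   [E ::= E / G]
v/((E/G/G)) => v/((G/G/G))   [E ::= G]
v/((G/G/G)) => v/((v/G/G))   [G ::= v]
v/((v/G/G)) => v/((v/v/G))   [G ::= v]
v/((v/v/G)) => v/((v/v/(E)))   [G ::= ( E )]
v/((v/v/(E))) => v/((v/v/(G)))   [E ::= G]
v/((v/v/(G))) => v/((v/v/(v)))   [G ::= v]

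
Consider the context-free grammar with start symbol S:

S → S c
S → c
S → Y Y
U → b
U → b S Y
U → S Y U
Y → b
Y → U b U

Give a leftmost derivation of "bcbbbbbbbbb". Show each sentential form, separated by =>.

S => YY => UbUY => bSYbUY => bYYYbUY => bUbUYYbUY => bSYUbUYYbUY => bcYUbUYYbUY => bcbUbUYYbUY => bcbbbUYYbUY => bcbbbbYYbUY => bcbbbbbYbUY => bcbbbbbbbUY => bcbbbbbbbbY => bcbbbbbbbbb

S => YY   [S → Y Y]
YY => UbUY   [Y → U b U]
UbUY => bSYbUY   [U → b S Y]
bSYbUY => bYYYbUY   [S → Y Y]
bYYYbUY => bUbUYYbUY   [Y → U b U]
bUbUYYbUY => bSYUbUYYbUY   [U → S Y U]
bSYUbUYYbUY => bcYUbUYYbUY   [S → c]
bcYUbUYYbUY => bcbUbUYYbUY   [Y → b]
bcbUbUYYbUY => bcbbbUYYbUY   [U → b]
bcbbbUYYbUY => bcbbbbYYbUY   [U → b]
bcbbbbYYbUY => bcbbbbbYbUY   [Y → b]
bcbbbbbYbUY => bcbbbbbbbUY   [Y → b]
bcbbbbbbbUY => bcbbbbbbbbY   [U → b]
bcbbbbbbbbY => bcbbbbbbbbb   [Y → b]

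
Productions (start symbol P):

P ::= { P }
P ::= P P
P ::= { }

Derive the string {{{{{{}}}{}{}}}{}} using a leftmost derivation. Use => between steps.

P => {P}   [P ::= { P }]
{P} => {PP}   [P ::= P P]
{PP} => {{P}P}   [P ::= { P }]
{{P}P} => {{{P}}P}   [P ::= { P }]
{{{P}}P} => {{{PP}}P}   [P ::= P P]
{{{PP}}P} => {{{PPP}}P}   [P ::= P P]
{{{PPP}}P} => {{{{P}PP}}P}   [P ::= { P }]
{{{{P}PP}}P} => {{{{{P}}PP}}P}   [P ::= { P }]
{{{{{P}}PP}}P} => {{{{{{}}}PP}}P}   [P ::= { }]
{{{{{{}}}PP}}P} => {{{{{{}}}{}P}}P}   [P ::= { }]
{{{{{{}}}{}P}}P} => {{{{{{}}}{}{}}}P}   [P ::= { }]
{{{{{{}}}{}{}}}P} => {{{{{{}}}{}{}}}{}}   [P ::= { }]

P=>{P}=>{PP}=>{{P}P}=>{{{P}}P}=>{{{PP}}P}=>{{{PPP}}P}=>{{{{P}PP}}P}=>{{{{{P}}PP}}P}=>{{{{{{}}}PP}}P}=>{{{{{{}}}{}P}}P}=>{{{{{{}}}{}{}}}P}=>{{{{{{}}}{}{}}}{}}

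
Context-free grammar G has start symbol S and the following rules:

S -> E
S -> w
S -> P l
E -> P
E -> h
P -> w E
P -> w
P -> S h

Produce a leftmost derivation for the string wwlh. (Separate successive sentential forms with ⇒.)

S⇒E⇒P⇒Sh⇒Plh⇒wElh⇒wPlh⇒wwlh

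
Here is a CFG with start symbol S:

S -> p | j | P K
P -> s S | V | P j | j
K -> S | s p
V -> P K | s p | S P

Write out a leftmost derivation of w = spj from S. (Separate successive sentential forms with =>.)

S => PK => sSK => spK => spS => spj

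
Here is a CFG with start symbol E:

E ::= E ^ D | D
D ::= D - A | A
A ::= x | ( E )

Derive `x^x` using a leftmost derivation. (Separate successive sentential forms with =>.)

E=>E^D=>D^D=>A^D=>x^D=>x^A=>x^x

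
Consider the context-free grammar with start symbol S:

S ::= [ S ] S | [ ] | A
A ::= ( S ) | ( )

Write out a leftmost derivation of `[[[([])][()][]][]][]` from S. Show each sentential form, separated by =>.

S => [S]S   [S ::= [ S ] S]
[S]S => [[S]S]S   [S ::= [ S ] S]
[[S]S]S => [[[S]S]S]S   [S ::= [ S ] S]
[[[S]S]S]S => [[[A]S]S]S   [S ::= A]
[[[A]S]S]S => [[[(S)]S]S]S   [A ::= ( S )]
[[[(S)]S]S]S => [[[([])]S]S]S   [S ::= [ ]]
[[[([])]S]S]S => [[[([])][S]S]S]S   [S ::= [ S ] S]
[[[([])][S]S]S]S => [[[([])][A]S]S]S   [S ::= A]
[[[([])][A]S]S]S => [[[([])][()]S]S]S   [A ::= ( )]
[[[([])][()]S]S]S => [[[([])][()][]]S]S   [S ::= [ ]]
[[[([])][()][]]S]S => [[[([])][()][]][]]S   [S ::= [ ]]
[[[([])][()][]][]]S => [[[([])][()][]][]][]   [S ::= [ ]]

S => [S]S => [[S]S]S => [[[S]S]S]S => [[[A]S]S]S => [[[(S)]S]S]S => [[[([])]S]S]S => [[[([])][S]S]S]S => [[[([])][A]S]S]S => [[[([])][()]S]S]S => [[[([])][()][]]S]S => [[[([])][()][]][]]S => [[[([])][()][]][]][]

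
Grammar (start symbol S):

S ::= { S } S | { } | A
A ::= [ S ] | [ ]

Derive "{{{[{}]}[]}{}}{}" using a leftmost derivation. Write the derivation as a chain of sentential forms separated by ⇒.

S ⇒ {S}S   [S ::= { S } S]
{S}S ⇒ {{S}S}S   [S ::= { S } S]
{{S}S}S ⇒ {{{S}S}S}S   [S ::= { S } S]
{{{S}S}S}S ⇒ {{{A}S}S}S   [S ::= A]
{{{A}S}S}S ⇒ {{{[S]}S}S}S   [A ::= [ S ]]
{{{[S]}S}S}S ⇒ {{{[{}]}S}S}S   [S ::= { }]
{{{[{}]}S}S}S ⇒ {{{[{}]}A}S}S   [S ::= A]
{{{[{}]}A}S}S ⇒ {{{[{}]}[]}S}S   [A ::= [ ]]
{{{[{}]}[]}S}S ⇒ {{{[{}]}[]}{}}S   [S ::= { }]
{{{[{}]}[]}{}}S ⇒ {{{[{}]}[]}{}}{}   [S ::= { }]

S⇒{S}S⇒{{S}S}S⇒{{{S}S}S}S⇒{{{A}S}S}S⇒{{{[S]}S}S}S⇒{{{[{}]}S}S}S⇒{{{[{}]}A}S}S⇒{{{[{}]}[]}S}S⇒{{{[{}]}[]}{}}S⇒{{{[{}]}[]}{}}{}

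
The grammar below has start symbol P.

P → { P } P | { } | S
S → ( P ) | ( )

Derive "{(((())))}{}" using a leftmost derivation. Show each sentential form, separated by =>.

P => {P}P   [P → { P } P]
{P}P => {S}P   [P → S]
{S}P => {(P)}P   [S → ( P )]
{(P)}P => {(S)}P   [P → S]
{(S)}P => {((P))}P   [S → ( P )]
{((P))}P => {((S))}P   [P → S]
{((S))}P => {(((P)))}P   [S → ( P )]
{(((P)))}P => {(((S)))}P   [P → S]
{(((S)))}P => {(((())))}P   [S → ( )]
{(((())))}P => {(((())))}{}   [P → { }]

P => {P}P => {S}P => {(P)}P => {(S)}P => {((P))}P => {((S))}P => {(((P)))}P => {(((S)))}P => {(((())))}P => {(((())))}{}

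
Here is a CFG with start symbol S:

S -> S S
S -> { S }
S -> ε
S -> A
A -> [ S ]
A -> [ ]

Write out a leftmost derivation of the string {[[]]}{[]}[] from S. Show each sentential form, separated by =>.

S => SS   [S -> S S]
SS => {S}S   [S -> { S }]
{S}S => {A}S   [S -> A]
{A}S => {[S]}S   [A -> [ S ]]
{[S]}S => {[A]}S   [S -> A]
{[A]}S => {[[]]}S   [A -> [ ]]
{[[]]}S => {[[]]}SS   [S -> S S]
{[[]]}SS => {[[]]}{S}S   [S -> { S }]
{[[]]}{S}S => {[[]]}{A}S   [S -> A]
{[[]]}{A}S => {[[]]}{[]}S   [A -> [ ]]
{[[]]}{[]}S => {[[]]}{[]}A   [S -> A]
{[[]]}{[]}A => {[[]]}{[]}[]   [A -> [ ]]

S => SS => {S}S => {A}S => {[S]}S => {[A]}S => {[[]]}S => {[[]]}SS => {[[]]}{S}S => {[[]]}{A}S => {[[]]}{[]}S => {[[]]}{[]}A => {[[]]}{[]}[]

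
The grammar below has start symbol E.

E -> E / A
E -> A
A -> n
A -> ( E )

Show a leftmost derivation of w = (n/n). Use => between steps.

E=>A=>(E)=>(E/A)=>(A/A)=>(n/A)=>(n/n)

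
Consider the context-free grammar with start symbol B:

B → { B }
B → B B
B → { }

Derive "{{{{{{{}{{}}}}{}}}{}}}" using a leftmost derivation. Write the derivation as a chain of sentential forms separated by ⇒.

B⇒{B}⇒{{B}}⇒{{BB}}⇒{{{B}B}}⇒{{{{B}}B}}⇒{{{{BB}}B}}⇒{{{{{B}B}}B}}⇒{{{{{{B}}B}}B}}⇒{{{{{{BB}}B}}B}}⇒{{{{{{{}B}}B}}B}}⇒{{{{{{{}{B}}}B}}B}}⇒{{{{{{{}{{}}}}B}}B}}⇒{{{{{{{}{{}}}}{}}}B}}⇒{{{{{{{}{{}}}}{}}}{}}}

B ⇒ {B}   [B → { B }]
{B} ⇒ {{B}}   [B → { B }]
{{B}} ⇒ {{BB}}   [B → B B]
{{BB}} ⇒ {{{B}B}}   [B → { B }]
{{{B}B}} ⇒ {{{{B}}B}}   [B → { B }]
{{{{B}}B}} ⇒ {{{{BB}}B}}   [B → B B]
{{{{BB}}B}} ⇒ {{{{{B}B}}B}}   [B → { B }]
{{{{{B}B}}B}} ⇒ {{{{{{B}}B}}B}}   [B → { B }]
{{{{{{B}}B}}B}} ⇒ {{{{{{BB}}B}}B}}   [B → B B]
{{{{{{BB}}B}}B}} ⇒ {{{{{{{}B}}B}}B}}   [B → { }]
{{{{{{{}B}}B}}B}} ⇒ {{{{{{{}{B}}}B}}B}}   [B → { B }]
{{{{{{{}{B}}}B}}B}} ⇒ {{{{{{{}{{}}}}B}}B}}   [B → { }]
{{{{{{{}{{}}}}B}}B}} ⇒ {{{{{{{}{{}}}}{}}}B}}   [B → { }]
{{{{{{{}{{}}}}{}}}B}} ⇒ {{{{{{{}{{}}}}{}}}{}}}   [B → { }]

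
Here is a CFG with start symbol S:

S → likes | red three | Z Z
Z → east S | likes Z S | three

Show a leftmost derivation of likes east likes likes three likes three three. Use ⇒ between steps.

S ⇒ Z Z   [S → Z Z]
Z Z ⇒ likes Z S Z   [Z → likes Z S]
likes Z S Z ⇒ likes east S S Z   [Z → east S]
likes east S S Z ⇒ likes east likes S Z   [S → likes]
likes east likes S Z ⇒ likes east likes Z Z Z   [S → Z Z]
likes east likes Z Z Z ⇒ likes east likes likes Z S Z Z   [Z → likes Z S]
likes east likes likes Z S Z Z ⇒ likes east likes likes three S Z Z   [Z → three]
likes east likes likes three S Z Z ⇒ likes east likes likes three likes Z Z   [S → likes]
likes east likes likes three likes Z Z ⇒ likes east likes likes three likes three Z   [Z → three]
likes east likes likes three likes three Z ⇒ likes east likes likes three likes three three   [Z → three]

S ⇒ Z Z ⇒ likes Z S Z ⇒ likes east S S Z ⇒ likes east likes S Z ⇒ likes east likes Z Z Z ⇒ likes east likes likes Z S Z Z ⇒ likes east likes likes three S Z Z ⇒ likes east likes likes three likes Z Z ⇒ likes east likes likes three likes three Z ⇒ likes east likes likes three likes three three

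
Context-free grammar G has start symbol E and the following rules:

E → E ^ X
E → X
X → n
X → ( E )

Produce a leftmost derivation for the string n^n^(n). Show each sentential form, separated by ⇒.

E ⇒ E^X   [E → E ^ X]
E^X ⇒ E^X^X   [E → E ^ X]
E^X^X ⇒ X^X^X   [E → X]
X^X^X ⇒ n^X^X   [X → n]
n^X^X ⇒ n^n^X   [X → n]
n^n^X ⇒ n^n^(E)   [X → ( E )]
n^n^(E) ⇒ n^n^(X)   [E → X]
n^n^(X) ⇒ n^n^(n)   [X → n]

E ⇒ E^X ⇒ E^X^X ⇒ X^X^X ⇒ n^X^X ⇒ n^n^X ⇒ n^n^(E) ⇒ n^n^(X) ⇒ n^n^(n)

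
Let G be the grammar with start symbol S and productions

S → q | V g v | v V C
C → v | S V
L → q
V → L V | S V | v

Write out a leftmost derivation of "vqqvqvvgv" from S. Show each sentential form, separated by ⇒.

S ⇒ Vgv   [S → V g v]
Vgv ⇒ SVgv   [V → S V]
SVgv ⇒ vVCVgv   [S → v V C]
vVCVgv ⇒ vLVCVgv   [V → L V]
vLVCVgv ⇒ vqVCVgv   [L → q]
vqVCVgv ⇒ vqLVCVgv   [V → L V]
vqLVCVgv ⇒ vqqVCVgv   [L → q]
vqqVCVgv ⇒ vqqvCVgv   [V → v]
vqqvCVgv ⇒ vqqvSVVgv   [C → S V]
vqqvSVVgv ⇒ vqqvqVVgv   [S → q]
vqqvqVVgv ⇒ vqqvqvVgv   [V → v]
vqqvqvVgv ⇒ vqqvqvvgv   [V → v]

S ⇒ Vgv ⇒ SVgv ⇒ vVCVgv ⇒ vLVCVgv ⇒ vqVCVgv ⇒ vqLVCVgv ⇒ vqqVCVgv ⇒ vqqvCVgv ⇒ vqqvSVVgv ⇒ vqqvqVVgv ⇒ vqqvqvVgv ⇒ vqqvqvvgv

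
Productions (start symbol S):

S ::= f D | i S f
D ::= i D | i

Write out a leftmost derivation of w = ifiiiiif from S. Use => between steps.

S=>iSf=>ifDf=>ifiDf=>ifiiDf=>ifiiiDf=>ifiiiiDf=>ifiiiiif

S => iSf   [S ::= i S f]
iSf => ifDf   [S ::= f D]
ifDf => ifiDf   [D ::= i D]
ifiDf => ifiiDf   [D ::= i D]
ifiiDf => ifiiiDf   [D ::= i D]
ifiiiDf => ifiiiiDf   [D ::= i D]
ifiiiiDf => ifiiiiif   [D ::= i]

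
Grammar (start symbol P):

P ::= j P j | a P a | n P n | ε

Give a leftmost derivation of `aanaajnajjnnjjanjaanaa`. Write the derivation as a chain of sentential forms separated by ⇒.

P⇒aPa⇒aaPaa⇒aanPnaa⇒aanaPanaa⇒aanaaPaanaa⇒aanaajPjaanaa⇒aanaajnPnjaanaa⇒aanaajnaPanjaanaa⇒aanaajnajPjanjaanaa⇒aanaajnajjPjjanjaanaa⇒aanaajnajjnPnjjanjaanaa⇒aanaajnajjnnjjanjaanaa

P ⇒ aPa   [P ::= a P a]
aPa ⇒ aaPaa   [P ::= a P a]
aaPaa ⇒ aanPnaa   [P ::= n P n]
aanPnaa ⇒ aanaPanaa   [P ::= a P a]
aanaPanaa ⇒ aanaaPaanaa   [P ::= a P a]
aanaaPaanaa ⇒ aanaajPjaanaa   [P ::= j P j]
aanaajPjaanaa ⇒ aanaajnPnjaanaa   [P ::= n P n]
aanaajnPnjaanaa ⇒ aanaajnaPanjaanaa   [P ::= a P a]
aanaajnaPanjaanaa ⇒ aanaajnajPjanjaanaa   [P ::= j P j]
aanaajnajPjanjaanaa ⇒ aanaajnajjPjjanjaanaa   [P ::= j P j]
aanaajnajjPjjanjaanaa ⇒ aanaajnajjnPnjjanjaanaa   [P ::= n P n]
aanaajnajjnPnjjanjaanaa ⇒ aanaajnajjnnjjanjaanaa   [P ::= ε]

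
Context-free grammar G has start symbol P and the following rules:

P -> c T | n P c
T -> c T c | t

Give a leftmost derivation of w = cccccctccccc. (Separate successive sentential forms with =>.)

P => cT   [P -> c T]
cT => ccTc   [T -> c T c]
ccTc => cccTcc   [T -> c T c]
cccTcc => ccccTccc   [T -> c T c]
ccccTccc => cccccTcccc   [T -> c T c]
cccccTcccc => ccccccTccccc   [T -> c T c]
ccccccTccccc => cccccctccccc   [T -> t]

P=>cT=>ccTc=>cccTcc=>ccccTccc=>cccccTcccc=>ccccccTccccc=>cccccctccccc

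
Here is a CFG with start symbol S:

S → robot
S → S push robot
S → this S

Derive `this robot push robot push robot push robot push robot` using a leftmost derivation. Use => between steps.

S => S push robot => S push robot push robot => this S push robot push robot => this S push robot push robot push robot => this S push robot push robot push robot push robot => this robot push robot push robot push robot push robot

S => S push robot   [S → S push robot]
S push robot => S push robot push robot   [S → S push robot]
S push robot push robot => this S push robot push robot   [S → this S]
this S push robot push robot => this S push robot push robot push robot   [S → S push robot]
this S push robot push robot push robot => this S push robot push robot push robot push robot   [S → S push robot]
this S push robot push robot push robot push robot => this robot push robot push robot push robot push robot   [S → robot]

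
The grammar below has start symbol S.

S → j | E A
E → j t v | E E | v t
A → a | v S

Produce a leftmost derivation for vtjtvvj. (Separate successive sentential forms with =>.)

S => EA => EEA => vtEA => vtjtvA => vtjtvvS => vtjtvvj

S => EA   [S → E A]
EA => EEA   [E → E E]
EEA => vtEA   [E → v t]
vtEA => vtjtvA   [E → j t v]
vtjtvA => vtjtvvS   [A → v S]
vtjtvvS => vtjtvvj   [S → j]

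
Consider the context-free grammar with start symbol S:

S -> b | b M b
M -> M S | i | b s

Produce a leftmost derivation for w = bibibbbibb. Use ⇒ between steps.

S ⇒ bMb ⇒ bMSb ⇒ bMSSb ⇒ biSSb ⇒ bibMbSb ⇒ bibMSbSb ⇒ bibiSbSb ⇒ bibibbSb ⇒ bibibbbMbb ⇒ bibibbbibb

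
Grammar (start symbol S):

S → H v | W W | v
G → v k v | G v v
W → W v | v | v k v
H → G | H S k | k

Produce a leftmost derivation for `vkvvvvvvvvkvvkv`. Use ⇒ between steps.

S ⇒ Hv   [S → H v]
Hv ⇒ HSkv   [H → H S k]
HSkv ⇒ GSkv   [H → G]
GSkv ⇒ GvvSkv   [G → G v v]
GvvSkv ⇒ GvvvvSkv   [G → G v v]
GvvvvSkv ⇒ GvvvvvvSkv   [G → G v v]
GvvvvvvSkv ⇒ vkvvvvvvvSkv   [G → v k v]
vkvvvvvvvSkv ⇒ vkvvvvvvvWWkv   [S → W W]
vkvvvvvvvWWkv ⇒ vkvvvvvvvvkvWkv   [W → v k v]
vkvvvvvvvvkvWkv ⇒ vkvvvvvvvvkvvkv   [W → v]

S ⇒ Hv ⇒ HSkv ⇒ GSkv ⇒ GvvSkv ⇒ GvvvvSkv ⇒ GvvvvvvSkv ⇒ vkvvvvvvvSkv ⇒ vkvvvvvvvWWkv ⇒ vkvvvvvvvvkvWkv ⇒ vkvvvvvvvvkvvkv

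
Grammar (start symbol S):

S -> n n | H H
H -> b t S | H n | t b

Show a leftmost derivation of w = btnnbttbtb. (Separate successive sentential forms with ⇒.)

S⇒HH⇒btSH⇒btnnH⇒btnnbtS⇒btnnbtHH⇒btnnbttbH⇒btnnbttbtb

S ⇒ HH   [S -> H H]
HH ⇒ btSH   [H -> b t S]
btSH ⇒ btnnH   [S -> n n]
btnnH ⇒ btnnbtS   [H -> b t S]
btnnbtS ⇒ btnnbtHH   [S -> H H]
btnnbtHH ⇒ btnnbttbH   [H -> t b]
btnnbttbH ⇒ btnnbttbtb   [H -> t b]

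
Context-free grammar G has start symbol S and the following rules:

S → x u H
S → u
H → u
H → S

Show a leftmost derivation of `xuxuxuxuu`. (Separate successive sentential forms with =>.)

S => xuH   [S → x u H]
xuH => xuS   [H → S]
xuS => xuxuH   [S → x u H]
xuxuH => xuxuS   [H → S]
xuxuS => xuxuxuH   [S → x u H]
xuxuxuH => xuxuxuS   [H → S]
xuxuxuS => xuxuxuxuH   [S → x u H]
xuxuxuxuH => xuxuxuxuu   [H → u]

S=>xuH=>xuS=>xuxuH=>xuxuS=>xuxuxuH=>xuxuxuS=>xuxuxuxuH=>xuxuxuxuu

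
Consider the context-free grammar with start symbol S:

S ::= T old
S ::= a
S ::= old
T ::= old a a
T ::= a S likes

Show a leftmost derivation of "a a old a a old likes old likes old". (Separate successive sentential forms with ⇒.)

S ⇒ T old ⇒ a S likes old ⇒ a T old likes old ⇒ a a S likes old likes old ⇒ a a T old likes old likes old ⇒ a a old a a old likes old likes old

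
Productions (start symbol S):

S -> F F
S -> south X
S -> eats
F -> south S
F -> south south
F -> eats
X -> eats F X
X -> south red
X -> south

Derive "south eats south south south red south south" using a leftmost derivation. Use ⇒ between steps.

S ⇒ F F   [S -> F F]
F F ⇒ south S F   [F -> south S]
south S F ⇒ south F F F   [S -> F F]
south F F F ⇒ south eats F F   [F -> eats]
south eats F F ⇒ south eats south S F   [F -> south S]
south eats south S F ⇒ south eats south south X F   [S -> south X]
south eats south south X F ⇒ south eats south south south red F   [X -> south red]
south eats south south south red F ⇒ south eats south south south red south south   [F -> south south]

S ⇒ F F ⇒ south S F ⇒ south F F F ⇒ south eats F F ⇒ south eats south S F ⇒ south eats south south X F ⇒ south eats south south south red F ⇒ south eats south south south red south south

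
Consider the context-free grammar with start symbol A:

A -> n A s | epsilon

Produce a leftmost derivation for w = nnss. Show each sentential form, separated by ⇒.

A ⇒ nAs   [A -> n A s]
nAs ⇒ nnAss   [A -> n A s]
nnAss ⇒ nnss   [A -> epsilon]

A ⇒ nAs ⇒ nnAss ⇒ nnss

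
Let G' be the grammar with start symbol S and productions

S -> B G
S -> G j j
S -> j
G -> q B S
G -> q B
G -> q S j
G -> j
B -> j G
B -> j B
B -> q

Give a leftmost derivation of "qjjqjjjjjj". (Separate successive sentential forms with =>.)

S=>Gjj=>qSjjj=>qBGjjj=>qjBGjjj=>qjjGGjjj=>qjjqSjGjjj=>qjjqjjGjjj=>qjjqjjjjjj

S => Gjj   [S -> G j j]
Gjj => qSjjj   [G -> q S j]
qSjjj => qBGjjj   [S -> B G]
qBGjjj => qjBGjjj   [B -> j B]
qjBGjjj => qjjGGjjj   [B -> j G]
qjjGGjjj => qjjqSjGjjj   [G -> q S j]
qjjqSjGjjj => qjjqjjGjjj   [S -> j]
qjjqjjGjjj => qjjqjjjjjj   [G -> j]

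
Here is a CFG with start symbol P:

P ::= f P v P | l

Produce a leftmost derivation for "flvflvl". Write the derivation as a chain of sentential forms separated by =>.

P=>fPvP=>flvP=>flvfPvP=>flvflvP=>flvflvl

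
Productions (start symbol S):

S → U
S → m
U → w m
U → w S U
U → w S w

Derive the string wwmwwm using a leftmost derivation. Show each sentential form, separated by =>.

S => U => wSU => wUU => wwSwU => wwmwU => wwmwwm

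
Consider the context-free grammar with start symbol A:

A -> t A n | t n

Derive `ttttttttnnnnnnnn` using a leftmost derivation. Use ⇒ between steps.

A ⇒ tAn ⇒ ttAnn ⇒ tttAnnn ⇒ ttttAnnnn ⇒ tttttAnnnnn ⇒ ttttttAnnnnnn ⇒ tttttttAnnnnnnn ⇒ ttttttttnnnnnnnn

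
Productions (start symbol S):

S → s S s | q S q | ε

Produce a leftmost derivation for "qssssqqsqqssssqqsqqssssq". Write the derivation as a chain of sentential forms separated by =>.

S => qSq => qsSsq => qssSssq => qsssSsssq => qssssSssssq => qssssqSqssssq => qssssqqSqqssssq => qssssqqsSsqqssssq => qssssqqsqSqsqqssssq => qssssqqsqqSqqsqqssssq => qssssqqsqqsSsqqsqqssssq => qssssqqsqqssSssqqsqqssssq => qssssqqsqqssssqqsqqssssq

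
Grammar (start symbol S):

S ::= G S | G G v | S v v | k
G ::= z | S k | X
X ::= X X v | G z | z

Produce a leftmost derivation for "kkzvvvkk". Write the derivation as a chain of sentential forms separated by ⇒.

S ⇒ GS ⇒ SkS ⇒ SvvkS ⇒ GGvvvkS ⇒ SkGvvvkS ⇒ kkGvvvkS ⇒ kkXvvvkS ⇒ kkzvvvkS ⇒ kkzvvvkk

S ⇒ GS   [S ::= G S]
GS ⇒ SkS   [G ::= S k]
SkS ⇒ SvvkS   [S ::= S v v]
SvvkS ⇒ GGvvvkS   [S ::= G G v]
GGvvvkS ⇒ SkGvvvkS   [G ::= S k]
SkGvvvkS ⇒ kkGvvvkS   [S ::= k]
kkGvvvkS ⇒ kkXvvvkS   [G ::= X]
kkXvvvkS ⇒ kkzvvvkS   [X ::= z]
kkzvvvkS ⇒ kkzvvvkk   [S ::= k]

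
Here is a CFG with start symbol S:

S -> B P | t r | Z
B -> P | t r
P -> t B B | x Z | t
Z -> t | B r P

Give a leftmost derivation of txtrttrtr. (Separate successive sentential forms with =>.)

S => BP => PP => tP => txZ => txBrP => txPrP => txtrP => txtrtBB => txtrttrB => txtrttrtr

S => BP   [S -> B P]
BP => PP   [B -> P]
PP => tP   [P -> t]
tP => txZ   [P -> x Z]
txZ => txBrP   [Z -> B r P]
txBrP => txPrP   [B -> P]
txPrP => txtrP   [P -> t]
txtrP => txtrtBB   [P -> t B B]
txtrtBB => txtrttrB   [B -> t r]
txtrttrB => txtrttrtr   [B -> t r]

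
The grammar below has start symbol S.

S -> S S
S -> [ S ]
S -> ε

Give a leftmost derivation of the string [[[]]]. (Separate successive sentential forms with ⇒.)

S ⇒ [S]   [S -> [ S ]]
[S] ⇒ [SS]   [S -> S S]
[SS] ⇒ [[S]S]   [S -> [ S ]]
[[S]S] ⇒ [[[S]]S]   [S -> [ S ]]
[[[S]]S] ⇒ [[[]]S]   [S -> ε]
[[[]]S] ⇒ [[[]]]   [S -> ε]

S⇒[S]⇒[SS]⇒[[S]S]⇒[[[S]]S]⇒[[[]]S]⇒[[[]]]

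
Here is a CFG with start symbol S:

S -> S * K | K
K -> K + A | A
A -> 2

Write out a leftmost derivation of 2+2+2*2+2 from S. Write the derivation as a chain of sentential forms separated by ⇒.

S⇒S*K⇒K*K⇒K+A*K⇒K+A+A*K⇒A+A+A*K⇒2+A+A*K⇒2+2+A*K⇒2+2+2*K⇒2+2+2*K+A⇒2+2+2*A+A⇒2+2+2*2+A⇒2+2+2*2+2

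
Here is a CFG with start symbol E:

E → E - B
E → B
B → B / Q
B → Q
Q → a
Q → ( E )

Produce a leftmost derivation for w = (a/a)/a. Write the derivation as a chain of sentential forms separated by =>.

E => B   [E → B]
B => B/Q   [B → B / Q]
B/Q => Q/Q   [B → Q]
Q/Q => (E)/Q   [Q → ( E )]
(E)/Q => (B)/Q   [E → B]
(B)/Q => (B/Q)/Q   [B → B / Q]
(B/Q)/Q => (Q/Q)/Q   [B → Q]
(Q/Q)/Q => (a/Q)/Q   [Q → a]
(a/Q)/Q => (a/a)/Q   [Q → a]
(a/a)/Q => (a/a)/a   [Q → a]

E => B => B/Q => Q/Q => (E)/Q => (B)/Q => (B/Q)/Q => (Q/Q)/Q => (a/Q)/Q => (a/a)/Q => (a/a)/a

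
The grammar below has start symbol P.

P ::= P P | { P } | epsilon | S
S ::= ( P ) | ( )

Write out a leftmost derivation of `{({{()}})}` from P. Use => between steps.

P => {P}   [P ::= { P }]
{P} => {S}   [P ::= S]
{S} => {(P)}   [S ::= ( P )]
{(P)} => {({P})}   [P ::= { P }]
{({P})} => {({{P}})}   [P ::= { P }]
{({{P}})} => {({{S}})}   [P ::= S]
{({{S}})} => {({{()}})}   [S ::= ( )]

P=>{P}=>{S}=>{(P)}=>{({P})}=>{({{P}})}=>{({{S}})}=>{({{()}})}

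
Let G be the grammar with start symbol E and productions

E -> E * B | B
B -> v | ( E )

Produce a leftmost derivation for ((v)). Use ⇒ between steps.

E ⇒ B   [E -> B]
B ⇒ (E)   [B -> ( E )]
(E) ⇒ (B)   [E -> B]
(B) ⇒ ((E))   [B -> ( E )]
((E)) ⇒ ((B))   [E -> B]
((B)) ⇒ ((v))   [B -> v]

E ⇒ B ⇒ (E) ⇒ (B) ⇒ ((E)) ⇒ ((B)) ⇒ ((v))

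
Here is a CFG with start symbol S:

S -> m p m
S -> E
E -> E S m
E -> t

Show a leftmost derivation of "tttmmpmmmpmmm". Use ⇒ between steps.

S ⇒ E   [S -> E]
E ⇒ ESm   [E -> E S m]
ESm ⇒ tSm   [E -> t]
tSm ⇒ tEm   [S -> E]
tEm ⇒ tESmm   [E -> E S m]
tESmm ⇒ tESmSmm   [E -> E S m]
tESmSmm ⇒ tESmSmSmm   [E -> E S m]
tESmSmSmm ⇒ ttSmSmSmm   [E -> t]
ttSmSmSmm ⇒ ttEmSmSmm   [S -> E]
ttEmSmSmm ⇒ tttmSmSmm   [E -> t]
tttmSmSmm ⇒ tttmmpmmSmm   [S -> m p m]
tttmmpmmSmm ⇒ tttmmpmmmpmmm   [S -> m p m]

S ⇒ E ⇒ ESm ⇒ tSm ⇒ tEm ⇒ tESmm ⇒ tESmSmm ⇒ tESmSmSmm ⇒ ttSmSmSmm ⇒ ttEmSmSmm ⇒ tttmSmSmm ⇒ tttmmpmmSmm ⇒ tttmmpmmmpmmm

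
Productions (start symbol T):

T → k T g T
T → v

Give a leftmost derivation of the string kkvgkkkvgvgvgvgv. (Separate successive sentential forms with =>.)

T=>kTgT=>kkTgTgT=>kkvgTgT=>kkvgkTgTgT=>kkvgkkTgTgTgT=>kkvgkkkTgTgTgTgT=>kkvgkkkvgTgTgTgT=>kkvgkkkvgvgTgTgT=>kkvgkkkvgvgvgTgT=>kkvgkkkvgvgvgvgT=>kkvgkkkvgvgvgvgv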